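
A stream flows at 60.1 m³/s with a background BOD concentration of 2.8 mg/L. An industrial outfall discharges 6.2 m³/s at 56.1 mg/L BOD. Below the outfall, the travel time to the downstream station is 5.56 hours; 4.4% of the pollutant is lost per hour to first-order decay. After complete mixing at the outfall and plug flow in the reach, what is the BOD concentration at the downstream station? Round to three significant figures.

Flow-weighted average: C = (60.10·2.800 + 6.200·56.10) / 66.30 = 516.1/66.30 = 7.784 mg/L.
4.4%/h lost → k = −ln(1 − 0.044) = 0.04500 h⁻¹.
Applying C = C₀e^(−kt): 7.784 × 0.7787 = 6.061 mg/L.

6.06 mg/L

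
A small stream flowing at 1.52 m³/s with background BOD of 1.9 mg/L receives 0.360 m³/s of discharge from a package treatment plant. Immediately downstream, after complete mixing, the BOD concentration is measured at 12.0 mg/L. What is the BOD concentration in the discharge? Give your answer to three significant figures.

54.6 mg/L

Mass balance: 1.520·1.900 + 0.3600·Cₑ = 1.880·12.00
→ Cₑ = (1.880·12.00 − 1.520·1.900) / 0.3600 = 54.64 mg/L.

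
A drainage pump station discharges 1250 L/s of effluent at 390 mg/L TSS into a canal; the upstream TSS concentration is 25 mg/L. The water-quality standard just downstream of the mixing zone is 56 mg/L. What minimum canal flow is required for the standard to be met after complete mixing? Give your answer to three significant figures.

13500 L/s

Set C_mix = 56: (Q·25.00 + 1250·390.0) / (Q + 1250) = 56
→ Q = 1250·(390.0 − 56)/(56 − 25.00) = 13470 L/s.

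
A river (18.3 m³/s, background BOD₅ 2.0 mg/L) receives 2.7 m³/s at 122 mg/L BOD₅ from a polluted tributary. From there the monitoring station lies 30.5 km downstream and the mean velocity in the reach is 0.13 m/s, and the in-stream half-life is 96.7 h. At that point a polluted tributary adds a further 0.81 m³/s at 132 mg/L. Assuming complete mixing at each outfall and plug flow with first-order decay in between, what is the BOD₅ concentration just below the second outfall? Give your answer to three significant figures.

15.4 mg/L

Conservation of mass: C = (18.30·2.000 + 2.700·122.0) / 21.00 = 366.0/21.00 = 17.43 mg/L; combined flow 21.00 m³/s.
Travel time t = 30.5·1000 / 0.13 = 234600 s = 65.17 h.
Half-life 96.7 h → k = ln 2 / 96.7 = 0.007168 h⁻¹ = 0.1720 d⁻¹.
After decay, C = 17.43 × e^(−kt) = 17.43 × 0.6268 = 10.92 mg/L.
At the second outfall, C = (21.00·10.92 + 0.8100·132.0) / (21.00 + 0.8100) = 15.42 mg/L.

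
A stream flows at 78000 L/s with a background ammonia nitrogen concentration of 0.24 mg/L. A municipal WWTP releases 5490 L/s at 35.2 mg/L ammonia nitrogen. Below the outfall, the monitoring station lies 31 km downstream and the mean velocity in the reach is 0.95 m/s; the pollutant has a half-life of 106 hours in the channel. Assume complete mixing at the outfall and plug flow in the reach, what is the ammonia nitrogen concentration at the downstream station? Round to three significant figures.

2.39 mg/L

Flow-weighted average: C = (78000·0.2400 + 5490·35.20) / 83490 = 212000/83490 = 2.539 mg/L.
Travel time t = 31·1000 / 0.95 = 32630 s = 9.064 h.
Half-life 106 h → k = ln 2 / 106 = 0.006539 h⁻¹ = 0.1569 d⁻¹.
Applying C = C₀e^(−kt): 2.539 × 0.9424 = 2.393 mg/L.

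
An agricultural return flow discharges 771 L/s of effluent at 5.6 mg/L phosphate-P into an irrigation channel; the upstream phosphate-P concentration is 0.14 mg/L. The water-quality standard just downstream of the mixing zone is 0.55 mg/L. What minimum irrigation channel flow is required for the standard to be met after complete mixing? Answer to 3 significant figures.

Set C_mix = 0.55: (Q·0.1400 + 771.0·5.600) / (Q + 771.0) = 0.55
→ Q = 771.0·(5.600 − 0.55)/(0.55 − 0.1400) = 9496 L/s.

9500 L/s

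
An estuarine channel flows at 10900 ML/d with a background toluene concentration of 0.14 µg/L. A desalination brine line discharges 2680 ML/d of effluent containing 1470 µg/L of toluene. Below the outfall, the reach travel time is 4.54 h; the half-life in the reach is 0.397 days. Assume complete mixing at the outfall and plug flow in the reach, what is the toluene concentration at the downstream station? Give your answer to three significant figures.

209 µg/L

Flow-weighted average: C = (10900·0.1400 + 2680·1470) / 13580 = 3941000/13580 = 290.2 µg/L.
Half-life 0.397 d → k = ln 2 / 0.397 = 1.746 d⁻¹.
Applying C = C₀e^(−kt): 290.2 × 0.7187 = 208.6 µg/L.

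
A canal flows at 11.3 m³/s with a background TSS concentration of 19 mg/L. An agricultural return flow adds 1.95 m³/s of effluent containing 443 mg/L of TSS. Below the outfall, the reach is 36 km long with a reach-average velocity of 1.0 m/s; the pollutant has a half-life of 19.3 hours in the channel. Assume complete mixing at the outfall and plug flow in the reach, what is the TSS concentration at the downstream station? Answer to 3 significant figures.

Mass balance: C = (11.30·19.00 + 1.950·443.0) / 13.25 = 1079/13.25 = 81.40 mg/L.
Travel time t = 36·1000 / 1.0 = 36000 s = 10.00 h.
Half-life 19.3 h → k = ln 2 / 19.3 = 0.03591 h⁻¹ = 0.8619 d⁻¹.
Decay over the reach: 81.40·exp(−kt) = 81.40·0.6983 = 56.84 mg/L.

56.8 mg/L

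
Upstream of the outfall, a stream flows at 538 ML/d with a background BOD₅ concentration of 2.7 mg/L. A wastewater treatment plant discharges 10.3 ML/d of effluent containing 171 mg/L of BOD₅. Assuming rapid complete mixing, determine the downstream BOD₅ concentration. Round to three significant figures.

Mixed concentration C = ΣQC/ΣQ = (538.0·2.700 + 10.30·171.0) / 548.3 = 3214/548.3 = 5.862 mg/L.

5.86 mg/L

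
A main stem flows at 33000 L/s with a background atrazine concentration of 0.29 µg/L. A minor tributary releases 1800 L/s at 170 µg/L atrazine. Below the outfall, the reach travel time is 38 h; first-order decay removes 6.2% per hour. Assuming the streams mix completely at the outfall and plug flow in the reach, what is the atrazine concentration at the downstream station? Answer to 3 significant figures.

0.797 µg/L

Conservation of mass: C = (33000·0.2900 + 1800·170.0) / 34800 = 315600/34800 = 9.068 µg/L.
6.2%/h lost → k = −ln(1 − 0.062) = 0.06401 h⁻¹.
Applying C = C₀e^(−kt): 9.068 × 0.08784 = 0.7966 µg/L.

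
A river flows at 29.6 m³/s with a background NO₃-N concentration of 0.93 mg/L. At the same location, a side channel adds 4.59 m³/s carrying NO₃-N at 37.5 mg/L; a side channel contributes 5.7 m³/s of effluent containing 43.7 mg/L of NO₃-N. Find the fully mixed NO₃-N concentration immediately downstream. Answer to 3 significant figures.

11.2 mg/L

Conservation of mass: C = (29.60·0.9300 + 4.590·37.50 + 5.700·43.70) / 39.89 = 448.7/39.89 = 11.25 mg/L.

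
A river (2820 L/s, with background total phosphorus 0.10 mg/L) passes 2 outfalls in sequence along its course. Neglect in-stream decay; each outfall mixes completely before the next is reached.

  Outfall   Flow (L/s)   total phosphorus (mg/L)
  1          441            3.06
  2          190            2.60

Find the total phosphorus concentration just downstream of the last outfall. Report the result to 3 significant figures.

Below outfall 1: Q → 3261 L/s, C = (2820·0.1000 + 441.0·3.060)/3261 = 0.5003 mg/L.
Below outfall 2: Q → 3451 L/s, C = (3261·0.5003 + 190.0·2.600)/3451 = 0.6159 mg/L.

0.616 mg/L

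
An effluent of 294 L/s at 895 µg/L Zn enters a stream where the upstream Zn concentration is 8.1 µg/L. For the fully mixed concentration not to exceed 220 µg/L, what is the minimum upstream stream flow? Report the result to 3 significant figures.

937 L/s

Set C_mix = 220: (Q·8.100 + 294.0·895.0) / (Q + 294.0) = 220
→ Q = 294.0·(895.0 − 220)/(220 − 8.100) = 936.5 L/s.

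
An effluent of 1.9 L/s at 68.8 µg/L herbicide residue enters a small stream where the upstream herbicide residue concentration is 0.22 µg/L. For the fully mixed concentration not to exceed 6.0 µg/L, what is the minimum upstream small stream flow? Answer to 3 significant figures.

20.6 L/s

Set C_mix = 6.0: (Q·0.2200 + 1.900·68.80) / (Q + 1.900) = 6.0
→ Q = 1.900·(68.80 − 6.0)/(6.0 − 0.2200) = 20.64 L/s.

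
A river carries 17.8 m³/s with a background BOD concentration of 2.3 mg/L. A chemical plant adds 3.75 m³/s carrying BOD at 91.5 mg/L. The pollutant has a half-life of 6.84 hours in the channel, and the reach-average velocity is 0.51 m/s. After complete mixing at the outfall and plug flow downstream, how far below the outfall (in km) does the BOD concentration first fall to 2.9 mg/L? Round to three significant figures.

32.9 km

After mixing, C = (17.80·2.300 + 3.750·91.50) / 21.55 = 384.1/21.55 = 17.82 mg/L.
Half-life 6.84 h → k = ln 2 / 6.84 = 0.1013 h⁻¹ = 2.432 d⁻¹.
Set 17.82·exp(−k·t) = 2.9 → t = ln(17.82/2.9)/k = 64500 s = 17.92 h.
Distance = v·t = 0.51·64500 = 32900 m = 32.90 km.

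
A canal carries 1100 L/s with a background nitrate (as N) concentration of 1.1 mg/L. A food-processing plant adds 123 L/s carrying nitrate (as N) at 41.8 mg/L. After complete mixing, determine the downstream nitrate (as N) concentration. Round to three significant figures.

5.19 mg/L

Conservation of mass: C = (1100·1.100 + 123.0·41.80) / 1223 = 6351/1223 = 5.193 mg/L.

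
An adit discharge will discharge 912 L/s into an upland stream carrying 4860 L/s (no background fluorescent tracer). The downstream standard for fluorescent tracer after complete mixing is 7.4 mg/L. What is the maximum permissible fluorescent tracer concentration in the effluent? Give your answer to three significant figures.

46.8 mg/L

At the limit, (Qr·Cr + Qe·Cₑ)/(Qr + Qe) = 7.4:
Cₑ = (5772·7.4 − 4860·0) / 912.0 = 46.83 mg/L.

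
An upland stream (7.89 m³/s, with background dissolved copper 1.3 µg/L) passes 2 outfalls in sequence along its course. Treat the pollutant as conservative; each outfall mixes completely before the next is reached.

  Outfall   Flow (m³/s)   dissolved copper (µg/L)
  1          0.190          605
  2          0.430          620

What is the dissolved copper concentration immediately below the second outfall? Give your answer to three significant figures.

46.0 µg/L

After outfall 1: Q = 7.890 + 0.1900 = 8.080 m³/s; C = (7.890·1.300 + 0.1900·605.0)/8.080 = 15.50 µg/L.
After outfall 2: Q = 8.080 + 0.4300 = 8.510 m³/s; C = (8.080·15.50 + 0.4300·620.0)/8.510 = 46.04 µg/L.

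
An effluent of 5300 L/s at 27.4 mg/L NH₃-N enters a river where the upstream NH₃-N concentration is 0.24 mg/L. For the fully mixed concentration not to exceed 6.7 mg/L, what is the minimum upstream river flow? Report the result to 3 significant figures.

17000 L/s

Set C_mix = 6.7: (Q·0.2400 + 5300·27.40) / (Q + 5300) = 6.7
→ Q = 5300·(27.40 − 6.7)/(6.7 − 0.2400) = 16980 L/s.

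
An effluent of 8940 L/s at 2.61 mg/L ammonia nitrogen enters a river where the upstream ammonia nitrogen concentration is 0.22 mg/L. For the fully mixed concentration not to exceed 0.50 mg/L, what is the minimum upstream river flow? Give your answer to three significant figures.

Set C_mix = 0.50: (Q·0.2200 + 8940·2.610) / (Q + 8940) = 0.50
→ Q = 8940·(2.610 − 0.50)/(0.50 − 0.2200) = 67370 L/s.

67400 L/s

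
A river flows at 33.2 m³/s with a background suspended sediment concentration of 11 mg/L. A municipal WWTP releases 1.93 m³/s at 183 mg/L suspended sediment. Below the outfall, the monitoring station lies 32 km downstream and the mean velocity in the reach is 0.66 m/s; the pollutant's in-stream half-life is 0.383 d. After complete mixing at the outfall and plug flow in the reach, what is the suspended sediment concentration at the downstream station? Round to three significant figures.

After mixing, C = (33.20·11.00 + 1.930·183.0) / 35.13 = 718.4/35.13 = 20.45 mg/L.
Travel time t = 32·1000 / 0.66 = 48480 s = 13.47 h.
Half-life 0.383 d → k = ln 2 / 0.383 = 1.810 d⁻¹.
First-order decay: C = 20.45·exp(−k·t) = 20.45·0.3622 = 7.407 mg/L.

7.41 mg/L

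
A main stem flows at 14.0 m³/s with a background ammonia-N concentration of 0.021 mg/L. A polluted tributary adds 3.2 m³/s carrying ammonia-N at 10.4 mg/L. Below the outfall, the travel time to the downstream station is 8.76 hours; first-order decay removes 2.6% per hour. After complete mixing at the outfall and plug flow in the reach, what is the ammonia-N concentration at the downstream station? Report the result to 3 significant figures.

Conservation of mass: C = (14.00·0.02100 + 3.200·10.40) / 17.20 = 33.57/17.20 = 1.952 mg/L.
2.6%/h lost → k = −ln(1 − 0.026) = 0.02634 h⁻¹.
First-order decay: C = 1.952·exp(−k·t) = 1.952·0.7939 = 1.550 mg/L.

1.55 mg/L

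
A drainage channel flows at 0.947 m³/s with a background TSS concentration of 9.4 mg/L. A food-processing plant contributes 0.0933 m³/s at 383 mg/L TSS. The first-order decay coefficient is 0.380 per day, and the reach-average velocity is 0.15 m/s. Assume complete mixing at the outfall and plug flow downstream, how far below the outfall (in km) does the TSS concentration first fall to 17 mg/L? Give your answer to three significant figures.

31.6 km

Conservation of mass: C = (0.9470·9.400 + 0.09330·383.0) / 1.040 = 44.64/1.040 = 42.91 mg/L.
Set 42.91·exp(−k·t) = 17 → t = ln(42.91/17)/k = 210500 s = 58.47 h.
Distance = v·t = 0.15·210500 = 31580 m = 31.58 km.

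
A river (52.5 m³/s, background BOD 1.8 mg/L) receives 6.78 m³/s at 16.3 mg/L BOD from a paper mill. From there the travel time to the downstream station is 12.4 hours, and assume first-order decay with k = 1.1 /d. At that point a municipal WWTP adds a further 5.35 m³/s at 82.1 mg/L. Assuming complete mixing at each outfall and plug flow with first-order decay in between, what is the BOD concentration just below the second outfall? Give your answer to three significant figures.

Flow-weighted average: C = (52.50·1.800 + 6.780·16.30) / 59.28 = 205.0/59.28 = 3.458 mg/L; combined flow 59.28 m³/s.
After decay, C = 3.458 × e^(−kt) = 3.458 × 0.5665 = 1.959 mg/L.
At the second outfall, C = (59.28·1.959 + 5.350·82.10) / (59.28 + 5.350) = 8.593 mg/L.

8.59 mg/L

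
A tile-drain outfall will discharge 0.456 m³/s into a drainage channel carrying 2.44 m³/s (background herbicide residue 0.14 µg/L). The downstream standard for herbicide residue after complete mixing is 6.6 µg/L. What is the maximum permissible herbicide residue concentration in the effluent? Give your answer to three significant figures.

41.2 µg/L

At the limit, (Qr·Cr + Qe·Cₑ)/(Qr + Qe) = 6.6:
Cₑ = (2.896·6.6 − 2.440·0.1400) / 0.4560 = 41.17 µg/L.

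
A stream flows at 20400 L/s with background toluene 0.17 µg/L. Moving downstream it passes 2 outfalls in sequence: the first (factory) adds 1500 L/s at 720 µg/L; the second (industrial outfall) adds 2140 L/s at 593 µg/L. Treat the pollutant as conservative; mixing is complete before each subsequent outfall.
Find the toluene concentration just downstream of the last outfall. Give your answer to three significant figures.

97.9 µg/L

Outfall 1: combined Q = 21900 L/s; C = (20400·0.1700 + 1500·720.0)/21900 = 49.47 µg/L.
Outfall 2: combined Q = 24040 L/s; C = (21900·49.47 + 2140·593.0)/24040 = 97.86 µg/L.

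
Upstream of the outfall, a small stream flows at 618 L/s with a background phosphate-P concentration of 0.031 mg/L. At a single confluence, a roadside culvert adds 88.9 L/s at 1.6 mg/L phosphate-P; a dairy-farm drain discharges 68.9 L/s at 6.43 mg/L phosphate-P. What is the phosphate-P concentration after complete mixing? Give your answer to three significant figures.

0.779 mg/L

Flow-weighted average: C = (618.0·0.03100 + 88.90·1.600 + 68.90·6.430) / 775.8 = 604.4/775.8 = 0.7791 mg/L.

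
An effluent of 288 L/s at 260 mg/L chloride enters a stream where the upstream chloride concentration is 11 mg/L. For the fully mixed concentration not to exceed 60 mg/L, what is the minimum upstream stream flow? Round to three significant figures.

1180 L/s

Set C_mix = 60: (Q·11.00 + 288.0·260.0) / (Q + 288.0) = 60
→ Q = 288.0·(260.0 − 60)/(60 − 11.00) = 1176 L/s.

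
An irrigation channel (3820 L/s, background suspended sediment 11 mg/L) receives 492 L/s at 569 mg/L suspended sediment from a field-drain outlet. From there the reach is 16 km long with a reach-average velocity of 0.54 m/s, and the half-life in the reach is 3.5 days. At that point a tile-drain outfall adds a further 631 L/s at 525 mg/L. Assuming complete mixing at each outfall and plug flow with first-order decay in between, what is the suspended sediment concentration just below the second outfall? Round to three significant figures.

128 mg/L

Mass balance: C = (3820·11.00 + 492.0·569.0) / 4312 = 322000/4312 = 74.67 mg/L; combined flow 4312 L/s.
Travel time t = 16·1000 / 0.54 = 29630 s = 8.230 h.
Half-life 3.5 d → k = ln 2 / 3.5 = 0.1980 d⁻¹.
Decay over the reach: 74.67·exp(−kt) = 74.67·0.9343 = 69.77 mg/L.
Second outfall: C = (4312·69.77 + 631.0·525.0)/4943 = 127.9 mg/L.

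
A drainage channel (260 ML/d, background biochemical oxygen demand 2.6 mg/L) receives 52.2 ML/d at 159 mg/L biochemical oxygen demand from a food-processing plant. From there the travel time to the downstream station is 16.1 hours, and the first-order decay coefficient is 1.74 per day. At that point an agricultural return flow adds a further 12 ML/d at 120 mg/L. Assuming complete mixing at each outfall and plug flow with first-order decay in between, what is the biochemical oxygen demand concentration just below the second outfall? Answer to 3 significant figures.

Mixed concentration C = ΣQC/ΣQ = (260.0·2.600 + 52.20·159.0) / 312.2 = 8976/312.2 = 28.75 mg/L; combined flow 312.2 ML/d.
First-order decay: C = 28.75·exp(−k·t) = 28.75·0.3112 = 8.948 mg/L.
At the second outfall, C = (312.2·8.948 + 12.00·120.0) / (312.2 + 12.00) = 13.06 mg/L.

13.1 mg/L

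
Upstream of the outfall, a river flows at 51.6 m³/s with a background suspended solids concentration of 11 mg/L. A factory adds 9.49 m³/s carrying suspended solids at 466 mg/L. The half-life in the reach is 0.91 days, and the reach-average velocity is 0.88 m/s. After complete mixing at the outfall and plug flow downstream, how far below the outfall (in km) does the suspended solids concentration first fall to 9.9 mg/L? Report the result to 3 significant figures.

Conservation of mass: C = (51.60·11.00 + 9.490·466.0) / 61.09 = 4990/61.09 = 81.68 mg/L.
Half-life 0.91 d → k = ln 2 / 0.91 = 0.7617 d⁻¹.
Set 81.68·exp(−k·t) = 9.9 → t = ln(81.68/9.9)/k = 239400 s = 66.49 h.
Distance = v·t = 0.88·239400 = 210600 m = 210.6 km.

211 km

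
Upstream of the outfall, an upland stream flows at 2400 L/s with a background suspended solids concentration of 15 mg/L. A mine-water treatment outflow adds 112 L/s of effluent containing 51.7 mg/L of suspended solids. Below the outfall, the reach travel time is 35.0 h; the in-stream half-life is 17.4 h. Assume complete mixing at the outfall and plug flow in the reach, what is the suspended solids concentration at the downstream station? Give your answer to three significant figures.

4.13 mg/L

Flow-weighted average: C = (2400·15.00 + 112.0·51.70) / 2512 = 41790/2512 = 16.64 mg/L.
Half-life 17.4 h → k = ln 2 / 17.4 = 0.03984 h⁻¹ = 0.9561 d⁻¹.
Decay over the reach: 16.64·exp(−kt) = 16.64·0.2480 = 4.126 mg/L.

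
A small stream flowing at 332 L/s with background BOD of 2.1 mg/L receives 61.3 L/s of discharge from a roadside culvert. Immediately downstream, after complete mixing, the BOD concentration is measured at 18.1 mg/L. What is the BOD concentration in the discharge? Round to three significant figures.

105 mg/L

Mass balance: 332.0·2.100 + 61.30·Cₑ = 393.3·18.10
→ Cₑ = (393.3·18.10 − 332.0·2.100) / 61.30 = 104.8 mg/L.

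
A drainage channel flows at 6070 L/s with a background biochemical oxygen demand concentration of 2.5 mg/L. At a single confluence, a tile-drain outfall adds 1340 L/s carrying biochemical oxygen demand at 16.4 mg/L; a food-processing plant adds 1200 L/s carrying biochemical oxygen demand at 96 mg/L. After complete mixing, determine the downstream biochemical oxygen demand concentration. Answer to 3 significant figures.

Flow-weighted average: C = (6070·2.500 + 1340·16.40 + 1200·96.00) / 8610 = 152400/8610 = 17.69 mg/L.

17.7 mg/L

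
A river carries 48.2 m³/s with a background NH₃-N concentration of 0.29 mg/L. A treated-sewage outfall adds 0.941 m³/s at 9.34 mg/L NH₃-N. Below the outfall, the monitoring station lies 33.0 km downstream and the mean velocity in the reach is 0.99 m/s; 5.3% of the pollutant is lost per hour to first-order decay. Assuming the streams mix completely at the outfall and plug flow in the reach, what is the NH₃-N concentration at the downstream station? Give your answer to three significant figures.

0.280 mg/L

Conservation of mass: C = (48.20·0.2900 + 0.9410·9.340) / 49.14 = 22.77/49.14 = 0.4633 mg/L.
Travel time t = 33.0·1000 / 0.99 = 33330 s = 9.259 h.
5.3%/h lost → k = −ln(1 − 0.053) = 0.05446 h⁻¹.
First-order decay: C = 0.4633·exp(−k·t) = 0.4633·0.6040 = 0.2798 mg/L.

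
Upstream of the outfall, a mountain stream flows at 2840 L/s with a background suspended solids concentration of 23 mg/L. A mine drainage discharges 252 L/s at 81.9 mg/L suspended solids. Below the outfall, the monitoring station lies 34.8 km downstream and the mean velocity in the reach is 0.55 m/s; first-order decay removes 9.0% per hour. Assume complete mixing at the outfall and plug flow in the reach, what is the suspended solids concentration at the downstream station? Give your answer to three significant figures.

5.30 mg/L

Mixed concentration C = ΣQC/ΣQ = (2840·23.00 + 252.0·81.90) / 3092 = 85960/3092 = 27.80 mg/L.
Travel time t = 34.8·1000 / 0.55 = 63270 s = 17.58 h.
9.0%/h lost → k = −ln(1 − 0.09) = 0.09431 h⁻¹.
First-order decay: C = 27.80·exp(−k·t) = 27.80·0.1906 = 5.299 mg/L.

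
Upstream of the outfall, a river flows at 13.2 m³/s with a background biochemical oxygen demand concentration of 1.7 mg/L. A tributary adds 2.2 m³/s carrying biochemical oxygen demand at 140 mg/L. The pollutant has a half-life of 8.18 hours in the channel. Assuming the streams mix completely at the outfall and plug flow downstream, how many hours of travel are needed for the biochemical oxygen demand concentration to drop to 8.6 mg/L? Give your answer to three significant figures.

10.8 h

Mixed concentration C = ΣQC/ΣQ = (13.20·1.700 + 2.200·140.0) / 15.40 = 330.4/15.40 = 21.46 mg/L.
Half-life 8.18 h → k = ln 2 / 8.18 = 0.08474 h⁻¹ = 2.034 d⁻¹.
21.46·exp(−k·t) = 8.6 → t = ln(21.46/8.6)/k = 38840 s = 10.79 h.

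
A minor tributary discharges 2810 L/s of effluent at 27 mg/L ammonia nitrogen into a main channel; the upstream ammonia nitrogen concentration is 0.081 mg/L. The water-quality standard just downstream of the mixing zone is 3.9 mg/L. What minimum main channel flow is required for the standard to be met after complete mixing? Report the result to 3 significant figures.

17000 L/s

Set C_mix = 3.9: (Q·0.08100 + 2810·27.00) / (Q + 2810) = 3.9
→ Q = 2810·(27.00 − 3.9)/(3.9 − 0.08100) = 17000 L/s.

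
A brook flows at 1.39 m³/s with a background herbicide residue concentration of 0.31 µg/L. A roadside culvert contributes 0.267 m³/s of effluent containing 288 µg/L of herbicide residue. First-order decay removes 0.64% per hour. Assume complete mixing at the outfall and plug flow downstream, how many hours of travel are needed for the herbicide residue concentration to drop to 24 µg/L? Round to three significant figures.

104 h

Conservation of mass: C = (1.390·0.3100 + 0.2670·288.0) / 1.657 = 77.33/1.657 = 46.67 µg/L.
0.64%/h lost → k = −ln(1 − 0.0064) = 0.006421 h⁻¹.
46.67·exp(−k·t) = 24 → t = ln(46.67/24)/k = 372900 s = 103.6 h.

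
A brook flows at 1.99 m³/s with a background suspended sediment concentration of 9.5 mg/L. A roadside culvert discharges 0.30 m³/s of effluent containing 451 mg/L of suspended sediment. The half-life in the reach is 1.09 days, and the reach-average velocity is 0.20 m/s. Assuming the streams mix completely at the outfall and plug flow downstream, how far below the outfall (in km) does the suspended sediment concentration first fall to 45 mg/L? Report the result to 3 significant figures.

11.0 km

Mass balance: C = (1.990·9.500 + 0.3000·451.0) / 2.290 = 154.2/2.290 = 67.34 mg/L.
Half-life 1.09 d → k = ln 2 / 1.09 = 0.6359 d⁻¹.
Set 67.34·exp(−k·t) = 45 → t = ln(67.34/45)/k = 54760 s = 15.21 h.
Distance = v·t = 0.20·54760 = 10950 m = 10.95 km.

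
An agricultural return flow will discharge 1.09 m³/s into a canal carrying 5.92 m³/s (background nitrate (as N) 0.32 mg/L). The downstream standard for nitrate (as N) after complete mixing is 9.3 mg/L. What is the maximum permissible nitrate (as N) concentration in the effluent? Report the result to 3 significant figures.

58.1 mg/L

At the limit, (Qr·Cr + Qe·Cₑ)/(Qr + Qe) = 9.3:
Cₑ = (7.010·9.3 − 5.920·0.3200) / 1.090 = 58.07 mg/L.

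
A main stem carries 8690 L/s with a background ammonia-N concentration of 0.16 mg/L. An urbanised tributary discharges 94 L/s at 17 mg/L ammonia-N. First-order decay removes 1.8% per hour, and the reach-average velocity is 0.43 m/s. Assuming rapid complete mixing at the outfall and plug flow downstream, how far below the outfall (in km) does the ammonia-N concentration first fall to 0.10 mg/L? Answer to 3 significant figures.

Mass balance: C = (8690·0.1600 + 94.00·17.00) / 8784 = 2988/8784 = 0.3402 mg/L.
1.8%/h lost → k = −ln(1 − 0.018) = 0.01816 h⁻¹.
Set 0.3402·exp(−k·t) = 0.10 → t = ln(0.3402/0.10)/k = 242700 s = 67.41 h.
Distance = v·t = 0.43·242700 = 104300 m = 104.3 km.

104 km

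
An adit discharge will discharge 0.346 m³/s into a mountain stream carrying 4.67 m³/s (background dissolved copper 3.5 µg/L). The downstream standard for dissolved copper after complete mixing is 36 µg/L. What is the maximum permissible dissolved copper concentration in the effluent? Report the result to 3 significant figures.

At the limit, (Qr·Cr + Qe·Cₑ)/(Qr + Qe) = 36:
Cₑ = (5.016·36 − 4.670·3.500) / 0.3460 = 474.7 µg/L.

475 µg/L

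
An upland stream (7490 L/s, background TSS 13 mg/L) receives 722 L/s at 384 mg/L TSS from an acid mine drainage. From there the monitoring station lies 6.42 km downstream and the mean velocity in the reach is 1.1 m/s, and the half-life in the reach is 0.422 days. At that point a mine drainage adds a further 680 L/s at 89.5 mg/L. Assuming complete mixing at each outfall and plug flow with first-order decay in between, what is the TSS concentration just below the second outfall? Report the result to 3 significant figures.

Mass balance: C = (7490·13.00 + 722.0·384.0) / 8212 = 374600/8212 = 45.62 mg/L; combined flow 8212 L/s.
Travel time t = 6.42·1000 / 1.1 = 5836 s = 1.621 h.
Half-life 0.422 d → k = ln 2 / 0.422 = 1.643 d⁻¹.
Applying C = C₀e^(−kt): 45.62 × 0.8950 = 40.83 mg/L.
Second outfall: C = (8212·40.83 + 680.0·89.50)/8892 = 44.55 mg/L.

44.5 mg/L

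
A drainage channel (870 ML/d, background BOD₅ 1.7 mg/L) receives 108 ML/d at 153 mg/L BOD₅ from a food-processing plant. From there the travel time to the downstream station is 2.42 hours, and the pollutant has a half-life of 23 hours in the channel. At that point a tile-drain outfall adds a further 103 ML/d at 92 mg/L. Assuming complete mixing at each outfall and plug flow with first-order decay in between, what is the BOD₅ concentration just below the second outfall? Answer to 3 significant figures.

Mass balance: C = (870.0·1.700 + 108.0·153.0) / 978.0 = 18000/978.0 = 18.41 mg/L; combined flow 978.0 ML/d.
Half-life 23 h → k = ln 2 / 23 = 0.03014 h⁻¹ = 0.7233 d⁻¹.
First-order decay: C = 18.41·exp(−k·t) = 18.41·0.9297 = 17.11 mg/L.
At the second outfall, C = (978.0·17.11 + 103.0·92.00) / (978.0 + 103.0) = 24.25 mg/L.

24.2 mg/L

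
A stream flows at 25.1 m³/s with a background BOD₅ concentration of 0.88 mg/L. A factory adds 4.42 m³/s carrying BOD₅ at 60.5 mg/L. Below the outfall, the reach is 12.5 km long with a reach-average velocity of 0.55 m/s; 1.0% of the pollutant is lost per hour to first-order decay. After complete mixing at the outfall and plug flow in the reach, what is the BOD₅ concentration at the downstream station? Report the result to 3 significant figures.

9.20 mg/L

Mass balance: C = (25.10·0.8800 + 4.420·60.50) / 29.52 = 289.5/29.52 = 9.807 mg/L.
Travel time t = 12.5·1000 / 0.55 = 22730 s = 6.313 h.
1.0%/h lost → k = −ln(1 − 0.01) = 0.01005 h⁻¹.
Applying C = C₀e^(−kt): 9.807 × 0.9385 = 9.204 mg/L.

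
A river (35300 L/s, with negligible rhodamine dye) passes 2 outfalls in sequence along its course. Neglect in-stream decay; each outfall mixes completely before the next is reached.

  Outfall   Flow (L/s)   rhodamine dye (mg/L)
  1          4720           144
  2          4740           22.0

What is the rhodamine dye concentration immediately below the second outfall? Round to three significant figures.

17.5 mg/L

After outfall 1: Q = 35300 + 4720 = 40020 L/s; C = (35300·0 + 4720·144.0)/40020 = 16.98 mg/L.
After outfall 2: Q = 40020 + 4740 = 44760 L/s; C = (40020·16.98 + 4740·22.00)/44760 = 17.51 mg/L.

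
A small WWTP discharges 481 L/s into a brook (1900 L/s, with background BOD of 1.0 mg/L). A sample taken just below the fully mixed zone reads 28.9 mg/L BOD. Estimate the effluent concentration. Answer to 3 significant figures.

139 mg/L

Mass balance: 1900·1.000 + 481.0·Cₑ = 2381·28.90
→ Cₑ = (2381·28.90 − 1900·1.000) / 481.0 = 139.1 mg/L.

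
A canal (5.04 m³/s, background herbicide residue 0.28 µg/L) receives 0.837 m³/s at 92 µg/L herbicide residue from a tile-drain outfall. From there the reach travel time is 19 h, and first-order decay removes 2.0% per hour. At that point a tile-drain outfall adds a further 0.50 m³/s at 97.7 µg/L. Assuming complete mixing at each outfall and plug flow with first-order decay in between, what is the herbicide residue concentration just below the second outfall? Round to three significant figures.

16.0 µg/L

Mixed concentration C = ΣQC/ΣQ = (5.040·0.2800 + 0.8370·92.00) / 5.877 = 78.42/5.877 = 13.34 µg/L; combined flow 5.877 m³/s.
2.0%/h lost → k = −ln(1 − 0.02) = 0.02020 h⁻¹.
Applying C = C₀e^(−kt): 13.34 × 0.6812 = 9.090 µg/L.
At the second outfall, C = (5.877·9.090 + 0.5000·97.70) / (5.877 + 0.5000) = 16.04 µg/L.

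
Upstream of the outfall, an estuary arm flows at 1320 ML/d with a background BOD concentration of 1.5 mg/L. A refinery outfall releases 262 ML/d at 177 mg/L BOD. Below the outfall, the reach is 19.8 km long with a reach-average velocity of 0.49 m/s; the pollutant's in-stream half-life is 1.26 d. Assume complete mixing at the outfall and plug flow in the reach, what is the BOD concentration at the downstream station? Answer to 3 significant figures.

23.6 mg/L

After mixing, C = (1320·1.500 + 262.0·177.0) / 1582 = 48350/1582 = 30.57 mg/L.
Travel time t = 19.8·1000 / 0.49 = 40410 s = 11.22 h.
Half-life 1.26 d → k = ln 2 / 1.26 = 0.5501 d⁻¹.
Applying C = C₀e^(−kt): 30.57 × 0.7731 = 23.63 mg/L.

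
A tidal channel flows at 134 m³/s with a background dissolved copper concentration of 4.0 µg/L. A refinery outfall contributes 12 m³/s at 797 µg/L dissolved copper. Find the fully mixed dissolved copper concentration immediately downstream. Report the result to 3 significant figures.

69.2 µg/L

Flow-weighted average: C = (134.0·4.000 + 12.00·797.0) / 146.0 = 10100/146.0 = 69.18 µg/L.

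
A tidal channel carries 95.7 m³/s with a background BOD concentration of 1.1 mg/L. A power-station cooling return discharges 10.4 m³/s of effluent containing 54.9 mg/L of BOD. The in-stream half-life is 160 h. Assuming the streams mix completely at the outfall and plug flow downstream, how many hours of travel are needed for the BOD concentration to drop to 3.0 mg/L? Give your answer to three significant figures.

174 h

Flow-weighted average: C = (95.70·1.100 + 10.40·54.90) / 106.1 = 676.2/106.1 = 6.374 mg/L.
Half-life 160 h → k = ln 2 / 160 = 0.004332 h⁻¹ = 0.1040 d⁻¹.
6.374·exp(−k·t) = 3.0 → t = ln(6.374/3.0)/k = 626200 s = 173.9 h.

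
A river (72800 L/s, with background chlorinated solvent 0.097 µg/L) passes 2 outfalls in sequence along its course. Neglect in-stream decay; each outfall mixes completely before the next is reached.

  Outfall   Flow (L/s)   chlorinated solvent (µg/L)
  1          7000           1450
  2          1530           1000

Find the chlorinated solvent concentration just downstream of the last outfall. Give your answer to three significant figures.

144 µg/L

Outfall 1: combined Q = 79800 L/s; C = (72800·0.09700 + 7000·1450)/79800 = 127.3 µg/L.
Outfall 2: combined Q = 81330 L/s; C = (79800·127.3 + 1530·1000)/81330 = 143.7 µg/L.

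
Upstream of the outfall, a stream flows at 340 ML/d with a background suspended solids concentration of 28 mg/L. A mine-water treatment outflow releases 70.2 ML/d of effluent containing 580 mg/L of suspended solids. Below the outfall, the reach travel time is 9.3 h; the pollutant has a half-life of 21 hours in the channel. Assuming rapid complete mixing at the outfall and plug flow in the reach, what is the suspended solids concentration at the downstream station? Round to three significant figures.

Conservation of mass: C = (340.0·28.00 + 70.20·580.0) / 410.2 = 50240/410.2 = 122.5 mg/L.
Half-life 21 h → k = ln 2 / 21 = 0.03301 h⁻¹ = 0.7922 d⁻¹.
Decay over the reach: 122.5·exp(−kt) = 122.5·0.7357 = 90.10 mg/L.

90.1 mg/L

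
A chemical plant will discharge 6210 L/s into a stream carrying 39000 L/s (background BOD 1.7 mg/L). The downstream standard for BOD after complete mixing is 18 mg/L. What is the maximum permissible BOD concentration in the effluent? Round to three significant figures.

At the limit, (Qr·Cr + Qe·Cₑ)/(Qr + Qe) = 18:
Cₑ = (45210·18 − 39000·1.700) / 6210 = 120.4 mg/L.

120 mg/L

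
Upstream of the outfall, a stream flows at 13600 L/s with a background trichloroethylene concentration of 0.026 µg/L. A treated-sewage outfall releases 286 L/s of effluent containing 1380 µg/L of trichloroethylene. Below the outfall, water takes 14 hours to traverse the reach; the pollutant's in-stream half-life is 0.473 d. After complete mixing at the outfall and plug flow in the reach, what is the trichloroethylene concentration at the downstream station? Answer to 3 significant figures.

12.1 µg/L

Flow-weighted average: C = (13600·0.02600 + 286.0·1380) / 13890 = 395000/13890 = 28.45 µg/L.
Half-life 0.473 d → k = ln 2 / 0.473 = 1.465 d⁻¹.
Decay over the reach: 28.45·exp(−kt) = 28.45·0.4254 = 12.10 µg/L.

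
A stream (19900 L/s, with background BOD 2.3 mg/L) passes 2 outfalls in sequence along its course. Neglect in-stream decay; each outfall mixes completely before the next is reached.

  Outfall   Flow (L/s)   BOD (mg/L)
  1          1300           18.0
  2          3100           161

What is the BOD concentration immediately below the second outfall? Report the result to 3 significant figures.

Outfall 1: combined Q = 21200 L/s; C = (19900·2.300 + 1300·18.00)/21200 = 3.263 mg/L.
Outfall 2: combined Q = 24300 L/s; C = (21200·3.263 + 3100·161.0)/24300 = 23.39 mg/L.

23.4 mg/L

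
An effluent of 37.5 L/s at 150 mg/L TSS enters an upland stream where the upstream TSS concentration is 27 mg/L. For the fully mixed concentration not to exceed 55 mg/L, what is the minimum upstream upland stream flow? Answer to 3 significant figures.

127 L/s

Set C_mix = 55: (Q·27.00 + 37.50·150.0) / (Q + 37.50) = 55
→ Q = 37.50·(150.0 − 55)/(55 − 27.00) = 127.2 L/s.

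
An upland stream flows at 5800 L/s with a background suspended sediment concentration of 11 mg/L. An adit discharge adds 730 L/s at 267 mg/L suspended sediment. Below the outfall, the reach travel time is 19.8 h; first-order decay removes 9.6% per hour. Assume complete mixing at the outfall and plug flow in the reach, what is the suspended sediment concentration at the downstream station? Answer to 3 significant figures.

Flow-weighted average: C = (5800·11.00 + 730.0·267.0) / 6530 = 258700/6530 = 39.62 mg/L.
9.6%/h lost → k = −ln(1 − 0.096) = 0.1009 h⁻¹.
Applying C = C₀e^(−kt): 39.62 × 0.1356 = 5.371 mg/L.

5.37 mg/L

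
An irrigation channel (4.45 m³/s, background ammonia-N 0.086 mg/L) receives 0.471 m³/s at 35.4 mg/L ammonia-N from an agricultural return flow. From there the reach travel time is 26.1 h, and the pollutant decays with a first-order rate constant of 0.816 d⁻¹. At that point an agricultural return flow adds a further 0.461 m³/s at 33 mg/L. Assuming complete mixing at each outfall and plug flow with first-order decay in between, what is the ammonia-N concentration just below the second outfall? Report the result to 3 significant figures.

After mixing, C = (4.450·0.08600 + 0.4710·35.40) / 4.921 = 17.06/4.921 = 3.466 mg/L; combined flow 4.921 m³/s.
First-order decay: C = 3.466·exp(−k·t) = 3.466·0.4117 = 1.427 mg/L.
At the second outfall, C = (4.921·1.427 + 0.4610·33.00) / (4.921 + 0.4610) = 4.131 mg/L.

4.13 mg/L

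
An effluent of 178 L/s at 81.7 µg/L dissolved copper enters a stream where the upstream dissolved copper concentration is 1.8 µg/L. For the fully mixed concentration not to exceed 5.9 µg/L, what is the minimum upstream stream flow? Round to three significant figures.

Set C_mix = 5.9: (Q·1.800 + 178.0·81.70) / (Q + 178.0) = 5.9
→ Q = 178.0·(81.70 − 5.9)/(5.9 − 1.800) = 3291 L/s.

3290 L/s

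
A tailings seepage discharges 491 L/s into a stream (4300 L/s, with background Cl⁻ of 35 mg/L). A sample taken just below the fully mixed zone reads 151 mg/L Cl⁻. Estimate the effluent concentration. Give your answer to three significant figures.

Mass balance: 4300·35.00 + 491.0·Cₑ = 4791·151.0
→ Cₑ = (4791·151.0 − 4300·35.00) / 491.0 = 1167 mg/L.

1170 mg/L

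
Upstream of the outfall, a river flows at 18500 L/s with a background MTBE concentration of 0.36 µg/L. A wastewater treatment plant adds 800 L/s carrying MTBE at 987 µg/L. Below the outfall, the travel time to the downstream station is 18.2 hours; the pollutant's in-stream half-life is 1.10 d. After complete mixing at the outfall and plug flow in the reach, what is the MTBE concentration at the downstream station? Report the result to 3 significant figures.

Flow-weighted average: C = (18500·0.3600 + 800.0·987.0) / 19300 = 796300/19300 = 41.26 µg/L.
Half-life 1.10 d → k = ln 2 / 1.10 = 0.6301 d⁻¹.
Applying C = C₀e^(−kt): 41.26 × 0.6201 = 25.58 µg/L.

25.6 µg/L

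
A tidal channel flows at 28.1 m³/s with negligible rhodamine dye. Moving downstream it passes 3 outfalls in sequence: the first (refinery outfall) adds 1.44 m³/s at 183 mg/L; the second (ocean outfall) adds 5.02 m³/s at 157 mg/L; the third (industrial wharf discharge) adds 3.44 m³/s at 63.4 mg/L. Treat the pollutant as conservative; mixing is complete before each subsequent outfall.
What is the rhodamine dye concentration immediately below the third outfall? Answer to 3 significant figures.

33.4 mg/L

Below outfall 1: Q → 29.54 m³/s, C = (28.10·0 + 1.440·183.0)/29.54 = 8.921 mg/L.
Below outfall 2: Q → 34.56 m³/s, C = (29.54·8.921 + 5.020·157.0)/34.56 = 30.43 mg/L.
Below outfall 3: Q → 38.00 m³/s, C = (34.56·30.43 + 3.440·63.40)/38.00 = 33.41 mg/L.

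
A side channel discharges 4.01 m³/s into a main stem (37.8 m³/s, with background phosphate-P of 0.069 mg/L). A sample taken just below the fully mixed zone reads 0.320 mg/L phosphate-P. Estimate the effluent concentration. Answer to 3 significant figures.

Mass balance: 37.80·0.06900 + 4.010·Cₑ = 41.81·0.3200
→ Cₑ = (41.81·0.3200 − 37.80·0.06900) / 4.010 = 2.686 mg/L.

2.69 mg/L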